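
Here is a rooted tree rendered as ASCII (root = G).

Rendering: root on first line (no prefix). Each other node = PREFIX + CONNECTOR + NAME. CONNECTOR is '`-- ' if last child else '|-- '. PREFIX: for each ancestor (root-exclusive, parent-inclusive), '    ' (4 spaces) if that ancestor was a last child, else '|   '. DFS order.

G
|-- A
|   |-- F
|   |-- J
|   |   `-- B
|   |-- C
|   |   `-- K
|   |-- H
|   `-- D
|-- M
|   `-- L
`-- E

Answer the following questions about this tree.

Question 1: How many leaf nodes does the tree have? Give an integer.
Answer: 7

Derivation:
Leaves (nodes with no children): B, D, E, F, H, K, L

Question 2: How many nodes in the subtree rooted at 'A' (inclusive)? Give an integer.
Subtree rooted at A contains: A, B, C, D, F, H, J, K
Count = 8

Answer: 8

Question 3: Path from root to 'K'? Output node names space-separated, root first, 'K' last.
Answer: G A C K

Derivation:
Walk down from root: G -> A -> C -> K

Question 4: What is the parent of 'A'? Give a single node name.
Answer: G

Derivation:
Scan adjacency: A appears as child of G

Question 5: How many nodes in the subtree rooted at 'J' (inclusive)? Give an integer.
Subtree rooted at J contains: B, J
Count = 2

Answer: 2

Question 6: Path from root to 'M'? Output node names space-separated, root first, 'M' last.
Walk down from root: G -> M

Answer: G M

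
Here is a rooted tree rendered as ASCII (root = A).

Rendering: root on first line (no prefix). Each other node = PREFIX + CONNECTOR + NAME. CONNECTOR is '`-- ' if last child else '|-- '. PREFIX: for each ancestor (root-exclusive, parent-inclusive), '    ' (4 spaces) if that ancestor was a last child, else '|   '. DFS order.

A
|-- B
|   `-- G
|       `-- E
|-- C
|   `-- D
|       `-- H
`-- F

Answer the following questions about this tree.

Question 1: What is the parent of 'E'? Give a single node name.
Scan adjacency: E appears as child of G

Answer: G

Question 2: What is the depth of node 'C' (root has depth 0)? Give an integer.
Answer: 1

Derivation:
Path from root to C: A -> C
Depth = number of edges = 1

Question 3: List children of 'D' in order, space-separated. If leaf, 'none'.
Answer: H

Derivation:
Node D's children (from adjacency): H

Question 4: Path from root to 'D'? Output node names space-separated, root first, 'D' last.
Answer: A C D

Derivation:
Walk down from root: A -> C -> D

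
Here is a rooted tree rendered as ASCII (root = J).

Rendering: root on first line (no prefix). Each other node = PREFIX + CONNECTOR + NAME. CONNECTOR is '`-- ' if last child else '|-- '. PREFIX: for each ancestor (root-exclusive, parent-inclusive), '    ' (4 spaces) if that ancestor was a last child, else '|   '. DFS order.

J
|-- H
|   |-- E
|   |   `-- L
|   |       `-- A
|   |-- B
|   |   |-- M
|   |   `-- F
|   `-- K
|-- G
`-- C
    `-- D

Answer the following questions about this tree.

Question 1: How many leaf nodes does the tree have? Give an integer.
Leaves (nodes with no children): A, D, F, G, K, M

Answer: 6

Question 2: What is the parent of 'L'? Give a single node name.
Scan adjacency: L appears as child of E

Answer: E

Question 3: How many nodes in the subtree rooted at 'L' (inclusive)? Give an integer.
Answer: 2

Derivation:
Subtree rooted at L contains: A, L
Count = 2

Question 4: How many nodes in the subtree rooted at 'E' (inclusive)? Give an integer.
Answer: 3

Derivation:
Subtree rooted at E contains: A, E, L
Count = 3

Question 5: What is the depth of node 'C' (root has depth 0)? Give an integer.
Answer: 1

Derivation:
Path from root to C: J -> C
Depth = number of edges = 1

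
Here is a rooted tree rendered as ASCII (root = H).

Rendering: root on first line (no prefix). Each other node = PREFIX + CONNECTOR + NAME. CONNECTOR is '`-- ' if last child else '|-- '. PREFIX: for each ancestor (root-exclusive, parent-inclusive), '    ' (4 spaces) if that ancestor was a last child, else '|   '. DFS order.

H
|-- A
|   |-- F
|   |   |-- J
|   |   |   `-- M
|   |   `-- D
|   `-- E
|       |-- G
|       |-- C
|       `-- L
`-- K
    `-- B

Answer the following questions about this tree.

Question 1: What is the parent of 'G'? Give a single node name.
Scan adjacency: G appears as child of E

Answer: E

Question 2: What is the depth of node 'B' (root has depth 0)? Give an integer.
Answer: 2

Derivation:
Path from root to B: H -> K -> B
Depth = number of edges = 2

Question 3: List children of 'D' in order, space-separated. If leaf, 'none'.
Node D's children (from adjacency): (leaf)

Answer: none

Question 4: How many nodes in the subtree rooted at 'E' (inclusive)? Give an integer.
Answer: 4

Derivation:
Subtree rooted at E contains: C, E, G, L
Count = 4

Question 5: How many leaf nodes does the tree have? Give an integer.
Leaves (nodes with no children): B, C, D, G, L, M

Answer: 6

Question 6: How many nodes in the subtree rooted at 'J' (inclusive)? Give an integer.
Subtree rooted at J contains: J, M
Count = 2

Answer: 2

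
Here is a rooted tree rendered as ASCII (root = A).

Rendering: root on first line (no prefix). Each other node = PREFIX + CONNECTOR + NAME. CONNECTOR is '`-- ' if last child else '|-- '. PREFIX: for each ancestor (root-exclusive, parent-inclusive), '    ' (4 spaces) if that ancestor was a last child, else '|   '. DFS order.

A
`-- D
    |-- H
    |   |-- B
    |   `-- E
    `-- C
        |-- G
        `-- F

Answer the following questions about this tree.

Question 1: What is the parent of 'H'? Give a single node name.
Answer: D

Derivation:
Scan adjacency: H appears as child of D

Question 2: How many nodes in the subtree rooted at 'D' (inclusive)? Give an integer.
Answer: 7

Derivation:
Subtree rooted at D contains: B, C, D, E, F, G, H
Count = 7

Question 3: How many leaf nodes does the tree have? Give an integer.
Leaves (nodes with no children): B, E, F, G

Answer: 4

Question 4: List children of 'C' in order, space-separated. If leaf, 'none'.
Node C's children (from adjacency): G, F

Answer: G F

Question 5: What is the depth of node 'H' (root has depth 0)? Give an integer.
Answer: 2

Derivation:
Path from root to H: A -> D -> H
Depth = number of edges = 2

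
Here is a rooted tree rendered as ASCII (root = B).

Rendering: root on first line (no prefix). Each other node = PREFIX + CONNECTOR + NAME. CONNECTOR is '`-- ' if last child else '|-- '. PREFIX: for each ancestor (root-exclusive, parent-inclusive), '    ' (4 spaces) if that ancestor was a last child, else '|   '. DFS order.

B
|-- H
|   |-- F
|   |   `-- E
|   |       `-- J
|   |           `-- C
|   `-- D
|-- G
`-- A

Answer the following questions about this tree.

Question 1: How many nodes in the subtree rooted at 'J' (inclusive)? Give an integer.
Subtree rooted at J contains: C, J
Count = 2

Answer: 2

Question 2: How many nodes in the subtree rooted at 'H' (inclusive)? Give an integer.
Subtree rooted at H contains: C, D, E, F, H, J
Count = 6

Answer: 6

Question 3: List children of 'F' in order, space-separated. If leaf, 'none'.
Answer: E

Derivation:
Node F's children (from adjacency): E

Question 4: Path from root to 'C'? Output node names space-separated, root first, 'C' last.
Answer: B H F E J C

Derivation:
Walk down from root: B -> H -> F -> E -> J -> C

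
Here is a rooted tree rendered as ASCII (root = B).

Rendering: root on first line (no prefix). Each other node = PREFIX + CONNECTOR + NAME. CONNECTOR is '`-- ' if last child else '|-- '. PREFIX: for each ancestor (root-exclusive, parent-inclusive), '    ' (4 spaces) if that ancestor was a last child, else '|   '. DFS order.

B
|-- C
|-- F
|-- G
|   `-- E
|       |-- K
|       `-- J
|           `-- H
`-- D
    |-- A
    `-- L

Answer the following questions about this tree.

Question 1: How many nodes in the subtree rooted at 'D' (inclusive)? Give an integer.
Answer: 3

Derivation:
Subtree rooted at D contains: A, D, L
Count = 3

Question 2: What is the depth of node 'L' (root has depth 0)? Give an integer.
Path from root to L: B -> D -> L
Depth = number of edges = 2

Answer: 2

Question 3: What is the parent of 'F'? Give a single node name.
Answer: B

Derivation:
Scan adjacency: F appears as child of B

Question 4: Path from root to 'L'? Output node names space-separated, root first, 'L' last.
Answer: B D L

Derivation:
Walk down from root: B -> D -> L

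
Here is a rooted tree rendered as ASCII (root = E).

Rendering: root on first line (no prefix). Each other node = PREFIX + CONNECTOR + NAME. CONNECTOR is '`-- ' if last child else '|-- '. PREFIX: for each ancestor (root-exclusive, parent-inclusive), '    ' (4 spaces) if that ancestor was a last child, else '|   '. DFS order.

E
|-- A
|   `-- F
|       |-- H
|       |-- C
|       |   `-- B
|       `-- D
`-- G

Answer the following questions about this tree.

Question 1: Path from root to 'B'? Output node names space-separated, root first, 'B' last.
Walk down from root: E -> A -> F -> C -> B

Answer: E A F C B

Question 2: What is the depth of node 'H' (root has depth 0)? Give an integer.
Answer: 3

Derivation:
Path from root to H: E -> A -> F -> H
Depth = number of edges = 3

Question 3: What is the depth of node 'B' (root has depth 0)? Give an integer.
Path from root to B: E -> A -> F -> C -> B
Depth = number of edges = 4

Answer: 4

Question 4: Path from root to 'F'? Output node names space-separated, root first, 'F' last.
Answer: E A F

Derivation:
Walk down from root: E -> A -> F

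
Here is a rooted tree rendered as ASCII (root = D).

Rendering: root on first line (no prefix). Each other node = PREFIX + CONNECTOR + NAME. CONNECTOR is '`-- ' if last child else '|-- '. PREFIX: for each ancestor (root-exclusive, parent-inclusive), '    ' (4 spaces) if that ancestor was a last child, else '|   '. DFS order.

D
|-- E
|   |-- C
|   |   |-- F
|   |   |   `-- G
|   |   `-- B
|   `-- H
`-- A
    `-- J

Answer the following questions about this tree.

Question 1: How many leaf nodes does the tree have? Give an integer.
Leaves (nodes with no children): B, G, H, J

Answer: 4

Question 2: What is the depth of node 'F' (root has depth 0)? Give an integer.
Answer: 3

Derivation:
Path from root to F: D -> E -> C -> F
Depth = number of edges = 3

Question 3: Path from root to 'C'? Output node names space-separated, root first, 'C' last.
Walk down from root: D -> E -> C

Answer: D E C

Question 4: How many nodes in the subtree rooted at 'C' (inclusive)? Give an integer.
Subtree rooted at C contains: B, C, F, G
Count = 4

Answer: 4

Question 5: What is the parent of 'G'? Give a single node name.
Scan adjacency: G appears as child of F

Answer: F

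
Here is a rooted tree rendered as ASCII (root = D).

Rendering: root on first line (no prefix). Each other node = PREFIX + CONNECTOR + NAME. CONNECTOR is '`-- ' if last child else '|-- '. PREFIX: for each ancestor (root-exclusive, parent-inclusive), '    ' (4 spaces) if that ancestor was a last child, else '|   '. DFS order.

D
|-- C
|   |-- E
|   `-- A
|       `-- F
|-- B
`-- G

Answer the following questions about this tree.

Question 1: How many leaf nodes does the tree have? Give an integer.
Leaves (nodes with no children): B, E, F, G

Answer: 4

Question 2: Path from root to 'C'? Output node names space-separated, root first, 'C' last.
Answer: D C

Derivation:
Walk down from root: D -> C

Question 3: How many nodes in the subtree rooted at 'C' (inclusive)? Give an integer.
Subtree rooted at C contains: A, C, E, F
Count = 4

Answer: 4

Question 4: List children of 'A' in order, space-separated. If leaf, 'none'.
Answer: F

Derivation:
Node A's children (from adjacency): F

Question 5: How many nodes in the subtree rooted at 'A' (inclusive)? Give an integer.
Subtree rooted at A contains: A, F
Count = 2

Answer: 2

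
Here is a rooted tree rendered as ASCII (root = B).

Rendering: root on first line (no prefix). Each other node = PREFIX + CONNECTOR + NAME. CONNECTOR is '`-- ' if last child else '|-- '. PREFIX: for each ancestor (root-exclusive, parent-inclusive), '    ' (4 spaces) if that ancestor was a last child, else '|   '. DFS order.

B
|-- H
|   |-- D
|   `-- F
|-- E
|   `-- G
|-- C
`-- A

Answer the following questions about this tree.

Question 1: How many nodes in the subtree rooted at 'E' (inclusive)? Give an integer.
Subtree rooted at E contains: E, G
Count = 2

Answer: 2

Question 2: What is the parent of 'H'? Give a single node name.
Answer: B

Derivation:
Scan adjacency: H appears as child of B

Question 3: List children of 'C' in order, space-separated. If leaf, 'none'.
Answer: none

Derivation:
Node C's children (from adjacency): (leaf)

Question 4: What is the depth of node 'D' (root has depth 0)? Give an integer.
Path from root to D: B -> H -> D
Depth = number of edges = 2

Answer: 2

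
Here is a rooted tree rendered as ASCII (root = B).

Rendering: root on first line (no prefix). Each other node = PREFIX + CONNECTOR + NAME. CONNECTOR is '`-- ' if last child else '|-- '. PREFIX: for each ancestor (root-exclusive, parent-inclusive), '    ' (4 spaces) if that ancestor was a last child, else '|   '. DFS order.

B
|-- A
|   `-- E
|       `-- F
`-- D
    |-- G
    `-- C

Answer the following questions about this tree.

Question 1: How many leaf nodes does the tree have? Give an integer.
Answer: 3

Derivation:
Leaves (nodes with no children): C, F, G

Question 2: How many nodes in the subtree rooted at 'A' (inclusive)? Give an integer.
Answer: 3

Derivation:
Subtree rooted at A contains: A, E, F
Count = 3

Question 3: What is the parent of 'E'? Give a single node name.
Answer: A

Derivation:
Scan adjacency: E appears as child of A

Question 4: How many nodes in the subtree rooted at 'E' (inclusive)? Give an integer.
Subtree rooted at E contains: E, F
Count = 2

Answer: 2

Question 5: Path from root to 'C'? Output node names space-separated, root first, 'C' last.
Walk down from root: B -> D -> C

Answer: B D C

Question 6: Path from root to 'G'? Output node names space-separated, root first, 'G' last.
Answer: B D G

Derivation:
Walk down from root: B -> D -> G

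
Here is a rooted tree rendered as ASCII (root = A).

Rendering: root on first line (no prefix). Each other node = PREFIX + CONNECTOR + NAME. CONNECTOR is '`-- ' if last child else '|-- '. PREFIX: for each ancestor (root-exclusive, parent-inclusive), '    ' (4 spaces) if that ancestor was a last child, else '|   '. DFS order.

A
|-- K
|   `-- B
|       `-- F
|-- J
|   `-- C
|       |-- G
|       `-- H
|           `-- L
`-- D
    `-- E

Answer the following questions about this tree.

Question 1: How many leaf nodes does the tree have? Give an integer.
Answer: 4

Derivation:
Leaves (nodes with no children): E, F, G, L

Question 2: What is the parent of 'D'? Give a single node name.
Answer: A

Derivation:
Scan adjacency: D appears as child of A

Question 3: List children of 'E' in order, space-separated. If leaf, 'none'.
Answer: none

Derivation:
Node E's children (from adjacency): (leaf)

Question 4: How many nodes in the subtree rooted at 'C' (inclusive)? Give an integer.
Subtree rooted at C contains: C, G, H, L
Count = 4

Answer: 4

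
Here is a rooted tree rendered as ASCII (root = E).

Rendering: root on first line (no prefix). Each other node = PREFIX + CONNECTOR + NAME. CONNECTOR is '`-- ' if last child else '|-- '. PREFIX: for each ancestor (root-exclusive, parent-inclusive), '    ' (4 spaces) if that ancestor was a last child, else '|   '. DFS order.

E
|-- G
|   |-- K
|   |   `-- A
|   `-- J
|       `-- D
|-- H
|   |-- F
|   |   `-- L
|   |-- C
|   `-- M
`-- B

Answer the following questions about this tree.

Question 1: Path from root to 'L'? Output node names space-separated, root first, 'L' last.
Walk down from root: E -> H -> F -> L

Answer: E H F L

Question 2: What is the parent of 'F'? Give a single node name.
Scan adjacency: F appears as child of H

Answer: H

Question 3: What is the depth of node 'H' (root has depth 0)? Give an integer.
Path from root to H: E -> H
Depth = number of edges = 1

Answer: 1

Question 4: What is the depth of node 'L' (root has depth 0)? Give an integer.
Answer: 3

Derivation:
Path from root to L: E -> H -> F -> L
Depth = number of edges = 3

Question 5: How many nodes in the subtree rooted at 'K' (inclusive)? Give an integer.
Subtree rooted at K contains: A, K
Count = 2

Answer: 2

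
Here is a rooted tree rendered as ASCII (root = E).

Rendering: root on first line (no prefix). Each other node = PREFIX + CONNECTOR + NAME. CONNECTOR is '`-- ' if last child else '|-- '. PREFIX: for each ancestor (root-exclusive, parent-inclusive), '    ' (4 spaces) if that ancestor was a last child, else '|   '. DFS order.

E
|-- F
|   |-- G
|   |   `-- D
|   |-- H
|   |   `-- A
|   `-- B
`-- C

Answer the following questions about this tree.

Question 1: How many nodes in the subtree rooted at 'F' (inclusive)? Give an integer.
Subtree rooted at F contains: A, B, D, F, G, H
Count = 6

Answer: 6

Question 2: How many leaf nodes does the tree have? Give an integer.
Leaves (nodes with no children): A, B, C, D

Answer: 4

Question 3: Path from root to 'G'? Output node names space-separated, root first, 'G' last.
Answer: E F G

Derivation:
Walk down from root: E -> F -> G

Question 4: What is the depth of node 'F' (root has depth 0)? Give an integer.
Path from root to F: E -> F
Depth = number of edges = 1

Answer: 1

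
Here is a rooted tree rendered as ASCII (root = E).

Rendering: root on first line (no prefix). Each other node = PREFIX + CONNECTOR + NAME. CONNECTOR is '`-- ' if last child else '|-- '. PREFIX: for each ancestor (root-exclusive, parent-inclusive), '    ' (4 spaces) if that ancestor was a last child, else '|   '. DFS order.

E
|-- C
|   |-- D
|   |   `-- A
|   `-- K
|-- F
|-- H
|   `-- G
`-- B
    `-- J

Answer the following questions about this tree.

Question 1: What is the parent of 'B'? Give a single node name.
Answer: E

Derivation:
Scan adjacency: B appears as child of E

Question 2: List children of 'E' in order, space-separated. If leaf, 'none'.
Answer: C F H B

Derivation:
Node E's children (from adjacency): C, F, H, B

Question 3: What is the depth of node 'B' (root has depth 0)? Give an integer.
Answer: 1

Derivation:
Path from root to B: E -> B
Depth = number of edges = 1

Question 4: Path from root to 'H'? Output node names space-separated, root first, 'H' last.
Answer: E H

Derivation:
Walk down from root: E -> H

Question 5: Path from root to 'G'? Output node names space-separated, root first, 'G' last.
Walk down from root: E -> H -> G

Answer: E H G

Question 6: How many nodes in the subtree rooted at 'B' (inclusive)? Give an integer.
Answer: 2

Derivation:
Subtree rooted at B contains: B, J
Count = 2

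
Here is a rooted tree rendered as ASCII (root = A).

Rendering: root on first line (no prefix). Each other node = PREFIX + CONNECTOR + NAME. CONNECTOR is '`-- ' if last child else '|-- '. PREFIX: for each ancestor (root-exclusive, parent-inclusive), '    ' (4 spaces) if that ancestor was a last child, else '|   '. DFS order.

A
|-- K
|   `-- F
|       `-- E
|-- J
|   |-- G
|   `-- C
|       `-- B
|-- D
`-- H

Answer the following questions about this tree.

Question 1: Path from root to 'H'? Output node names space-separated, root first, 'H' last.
Answer: A H

Derivation:
Walk down from root: A -> H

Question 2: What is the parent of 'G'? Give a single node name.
Scan adjacency: G appears as child of J

Answer: J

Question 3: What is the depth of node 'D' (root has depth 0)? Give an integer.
Path from root to D: A -> D
Depth = number of edges = 1

Answer: 1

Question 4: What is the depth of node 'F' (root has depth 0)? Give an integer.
Answer: 2

Derivation:
Path from root to F: A -> K -> F
Depth = number of edges = 2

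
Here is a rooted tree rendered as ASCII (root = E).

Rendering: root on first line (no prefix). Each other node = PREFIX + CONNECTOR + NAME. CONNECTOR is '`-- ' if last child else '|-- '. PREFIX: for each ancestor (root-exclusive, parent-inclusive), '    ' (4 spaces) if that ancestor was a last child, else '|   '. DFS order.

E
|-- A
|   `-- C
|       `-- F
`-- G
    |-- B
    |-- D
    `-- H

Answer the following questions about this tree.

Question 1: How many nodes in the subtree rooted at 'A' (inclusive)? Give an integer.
Answer: 3

Derivation:
Subtree rooted at A contains: A, C, F
Count = 3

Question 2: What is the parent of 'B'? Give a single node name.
Answer: G

Derivation:
Scan adjacency: B appears as child of G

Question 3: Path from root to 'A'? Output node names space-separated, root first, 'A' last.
Walk down from root: E -> A

Answer: E A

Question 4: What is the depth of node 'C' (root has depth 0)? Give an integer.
Path from root to C: E -> A -> C
Depth = number of edges = 2

Answer: 2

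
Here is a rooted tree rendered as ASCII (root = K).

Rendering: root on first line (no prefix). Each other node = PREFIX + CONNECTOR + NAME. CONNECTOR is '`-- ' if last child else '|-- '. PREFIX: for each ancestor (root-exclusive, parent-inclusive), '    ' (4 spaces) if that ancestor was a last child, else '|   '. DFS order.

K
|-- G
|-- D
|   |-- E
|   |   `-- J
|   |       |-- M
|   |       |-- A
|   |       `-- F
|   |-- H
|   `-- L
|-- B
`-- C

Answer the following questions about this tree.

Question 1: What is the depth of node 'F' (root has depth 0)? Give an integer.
Path from root to F: K -> D -> E -> J -> F
Depth = number of edges = 4

Answer: 4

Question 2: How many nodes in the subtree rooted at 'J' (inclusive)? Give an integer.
Answer: 4

Derivation:
Subtree rooted at J contains: A, F, J, M
Count = 4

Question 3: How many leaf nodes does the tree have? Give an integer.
Answer: 8

Derivation:
Leaves (nodes with no children): A, B, C, F, G, H, L, M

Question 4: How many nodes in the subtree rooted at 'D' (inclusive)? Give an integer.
Answer: 8

Derivation:
Subtree rooted at D contains: A, D, E, F, H, J, L, M
Count = 8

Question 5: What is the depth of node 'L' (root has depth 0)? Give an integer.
Path from root to L: K -> D -> L
Depth = number of edges = 2

Answer: 2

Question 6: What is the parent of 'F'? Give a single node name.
Answer: J

Derivation:
Scan adjacency: F appears as child of J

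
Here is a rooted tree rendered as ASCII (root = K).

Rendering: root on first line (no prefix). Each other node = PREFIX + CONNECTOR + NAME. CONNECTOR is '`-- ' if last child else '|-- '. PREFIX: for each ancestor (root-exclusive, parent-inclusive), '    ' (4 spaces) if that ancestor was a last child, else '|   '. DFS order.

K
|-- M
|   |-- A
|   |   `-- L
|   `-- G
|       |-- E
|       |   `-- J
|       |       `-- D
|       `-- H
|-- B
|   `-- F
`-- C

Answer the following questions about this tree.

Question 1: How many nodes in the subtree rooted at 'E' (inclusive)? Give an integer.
Answer: 3

Derivation:
Subtree rooted at E contains: D, E, J
Count = 3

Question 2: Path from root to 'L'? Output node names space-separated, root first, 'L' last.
Answer: K M A L

Derivation:
Walk down from root: K -> M -> A -> L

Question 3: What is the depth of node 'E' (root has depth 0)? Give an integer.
Path from root to E: K -> M -> G -> E
Depth = number of edges = 3

Answer: 3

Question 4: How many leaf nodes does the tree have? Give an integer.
Answer: 5

Derivation:
Leaves (nodes with no children): C, D, F, H, L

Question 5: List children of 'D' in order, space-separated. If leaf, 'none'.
Answer: none

Derivation:
Node D's children (from adjacency): (leaf)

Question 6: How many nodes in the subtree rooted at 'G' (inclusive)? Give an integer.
Subtree rooted at G contains: D, E, G, H, J
Count = 5

Answer: 5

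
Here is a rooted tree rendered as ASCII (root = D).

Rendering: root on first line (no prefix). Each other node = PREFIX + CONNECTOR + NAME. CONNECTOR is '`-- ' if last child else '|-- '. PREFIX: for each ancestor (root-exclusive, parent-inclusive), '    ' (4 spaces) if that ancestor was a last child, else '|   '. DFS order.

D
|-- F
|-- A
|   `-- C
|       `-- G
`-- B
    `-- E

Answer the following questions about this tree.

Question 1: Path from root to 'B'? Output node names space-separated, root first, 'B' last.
Walk down from root: D -> B

Answer: D B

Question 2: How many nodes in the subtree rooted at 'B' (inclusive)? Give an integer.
Answer: 2

Derivation:
Subtree rooted at B contains: B, E
Count = 2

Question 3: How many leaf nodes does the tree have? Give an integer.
Answer: 3

Derivation:
Leaves (nodes with no children): E, F, G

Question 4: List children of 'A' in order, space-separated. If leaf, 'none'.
Node A's children (from adjacency): C

Answer: C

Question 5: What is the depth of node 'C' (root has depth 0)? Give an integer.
Answer: 2

Derivation:
Path from root to C: D -> A -> C
Depth = number of edges = 2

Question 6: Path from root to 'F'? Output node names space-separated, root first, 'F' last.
Walk down from root: D -> F

Answer: D F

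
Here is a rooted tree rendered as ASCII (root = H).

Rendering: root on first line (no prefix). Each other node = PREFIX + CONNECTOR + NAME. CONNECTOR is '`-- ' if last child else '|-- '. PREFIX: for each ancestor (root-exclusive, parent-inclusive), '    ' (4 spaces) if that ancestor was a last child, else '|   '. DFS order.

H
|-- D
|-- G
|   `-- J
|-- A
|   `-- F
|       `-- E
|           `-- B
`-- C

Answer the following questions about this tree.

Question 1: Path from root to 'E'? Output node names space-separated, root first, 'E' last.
Walk down from root: H -> A -> F -> E

Answer: H A F E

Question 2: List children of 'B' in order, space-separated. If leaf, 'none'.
Node B's children (from adjacency): (leaf)

Answer: none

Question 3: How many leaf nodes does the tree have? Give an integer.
Leaves (nodes with no children): B, C, D, J

Answer: 4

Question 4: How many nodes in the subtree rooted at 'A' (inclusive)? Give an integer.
Answer: 4

Derivation:
Subtree rooted at A contains: A, B, E, F
Count = 4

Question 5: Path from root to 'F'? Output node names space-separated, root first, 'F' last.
Answer: H A F

Derivation:
Walk down from root: H -> A -> F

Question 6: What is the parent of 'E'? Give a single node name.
Scan adjacency: E appears as child of F

Answer: F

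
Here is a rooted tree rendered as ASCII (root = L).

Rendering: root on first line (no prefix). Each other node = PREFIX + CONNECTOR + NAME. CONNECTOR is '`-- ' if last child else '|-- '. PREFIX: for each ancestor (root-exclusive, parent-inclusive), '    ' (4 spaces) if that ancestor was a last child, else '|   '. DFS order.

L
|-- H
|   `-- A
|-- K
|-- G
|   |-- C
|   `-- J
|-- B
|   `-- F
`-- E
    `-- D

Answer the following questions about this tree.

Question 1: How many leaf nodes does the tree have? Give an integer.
Leaves (nodes with no children): A, C, D, F, J, K

Answer: 6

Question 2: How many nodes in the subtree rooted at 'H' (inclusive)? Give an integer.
Answer: 2

Derivation:
Subtree rooted at H contains: A, H
Count = 2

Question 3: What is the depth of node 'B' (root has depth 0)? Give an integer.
Answer: 1

Derivation:
Path from root to B: L -> B
Depth = number of edges = 1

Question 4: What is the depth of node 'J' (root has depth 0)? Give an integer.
Answer: 2

Derivation:
Path from root to J: L -> G -> J
Depth = number of edges = 2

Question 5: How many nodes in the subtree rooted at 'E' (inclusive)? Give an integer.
Answer: 2

Derivation:
Subtree rooted at E contains: D, E
Count = 2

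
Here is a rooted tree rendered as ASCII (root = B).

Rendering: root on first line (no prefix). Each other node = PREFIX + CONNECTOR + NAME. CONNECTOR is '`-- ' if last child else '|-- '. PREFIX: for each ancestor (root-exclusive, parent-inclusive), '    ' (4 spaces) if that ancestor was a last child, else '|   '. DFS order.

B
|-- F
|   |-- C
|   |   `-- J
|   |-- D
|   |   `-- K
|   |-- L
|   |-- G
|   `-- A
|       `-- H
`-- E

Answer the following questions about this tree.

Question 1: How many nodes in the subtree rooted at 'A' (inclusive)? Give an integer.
Answer: 2

Derivation:
Subtree rooted at A contains: A, H
Count = 2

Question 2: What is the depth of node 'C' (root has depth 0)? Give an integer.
Answer: 2

Derivation:
Path from root to C: B -> F -> C
Depth = number of edges = 2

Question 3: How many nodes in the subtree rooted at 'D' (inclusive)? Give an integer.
Answer: 2

Derivation:
Subtree rooted at D contains: D, K
Count = 2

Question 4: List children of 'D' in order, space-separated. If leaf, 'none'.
Answer: K

Derivation:
Node D's children (from adjacency): K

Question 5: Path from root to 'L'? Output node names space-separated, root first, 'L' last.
Answer: B F L

Derivation:
Walk down from root: B -> F -> L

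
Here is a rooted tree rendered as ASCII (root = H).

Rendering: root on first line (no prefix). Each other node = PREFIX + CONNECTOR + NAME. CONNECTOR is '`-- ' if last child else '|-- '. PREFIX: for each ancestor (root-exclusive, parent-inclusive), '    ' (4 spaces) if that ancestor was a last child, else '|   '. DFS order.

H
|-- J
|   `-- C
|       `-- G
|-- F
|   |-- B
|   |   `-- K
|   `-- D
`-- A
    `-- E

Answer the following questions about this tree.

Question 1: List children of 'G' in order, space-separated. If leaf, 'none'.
Answer: none

Derivation:
Node G's children (from adjacency): (leaf)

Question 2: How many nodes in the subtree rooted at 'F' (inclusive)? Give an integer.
Subtree rooted at F contains: B, D, F, K
Count = 4

Answer: 4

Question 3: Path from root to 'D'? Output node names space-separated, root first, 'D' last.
Answer: H F D

Derivation:
Walk down from root: H -> F -> D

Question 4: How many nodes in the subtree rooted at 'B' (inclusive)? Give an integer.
Answer: 2

Derivation:
Subtree rooted at B contains: B, K
Count = 2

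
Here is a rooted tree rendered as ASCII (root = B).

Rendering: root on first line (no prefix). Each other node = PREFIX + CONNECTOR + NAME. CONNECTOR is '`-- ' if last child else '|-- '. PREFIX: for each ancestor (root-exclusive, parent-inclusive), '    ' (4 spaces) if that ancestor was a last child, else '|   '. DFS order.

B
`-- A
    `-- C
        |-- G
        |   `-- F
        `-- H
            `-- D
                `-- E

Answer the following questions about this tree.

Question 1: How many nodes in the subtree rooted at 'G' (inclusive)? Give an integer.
Subtree rooted at G contains: F, G
Count = 2

Answer: 2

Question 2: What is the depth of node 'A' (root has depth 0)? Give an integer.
Answer: 1

Derivation:
Path from root to A: B -> A
Depth = number of edges = 1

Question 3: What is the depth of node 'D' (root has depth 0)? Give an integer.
Answer: 4

Derivation:
Path from root to D: B -> A -> C -> H -> D
Depth = number of edges = 4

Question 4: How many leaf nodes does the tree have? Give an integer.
Leaves (nodes with no children): E, F

Answer: 2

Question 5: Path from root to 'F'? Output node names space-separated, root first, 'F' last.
Walk down from root: B -> A -> C -> G -> F

Answer: B A C G F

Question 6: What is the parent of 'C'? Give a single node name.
Scan adjacency: C appears as child of A

Answer: A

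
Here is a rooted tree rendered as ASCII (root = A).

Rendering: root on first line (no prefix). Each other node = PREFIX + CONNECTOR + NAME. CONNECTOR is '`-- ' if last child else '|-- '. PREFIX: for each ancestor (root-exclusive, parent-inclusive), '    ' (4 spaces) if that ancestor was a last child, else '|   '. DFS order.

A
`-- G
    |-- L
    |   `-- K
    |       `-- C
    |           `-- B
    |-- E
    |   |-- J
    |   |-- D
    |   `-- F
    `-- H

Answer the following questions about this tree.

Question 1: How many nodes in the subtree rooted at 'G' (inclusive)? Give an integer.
Answer: 10

Derivation:
Subtree rooted at G contains: B, C, D, E, F, G, H, J, K, L
Count = 10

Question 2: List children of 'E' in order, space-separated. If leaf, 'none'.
Answer: J D F

Derivation:
Node E's children (from adjacency): J, D, F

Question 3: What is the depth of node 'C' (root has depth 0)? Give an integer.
Path from root to C: A -> G -> L -> K -> C
Depth = number of edges = 4

Answer: 4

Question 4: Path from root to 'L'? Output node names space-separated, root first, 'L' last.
Walk down from root: A -> G -> L

Answer: A G L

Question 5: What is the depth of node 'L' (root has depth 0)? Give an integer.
Answer: 2

Derivation:
Path from root to L: A -> G -> L
Depth = number of edges = 2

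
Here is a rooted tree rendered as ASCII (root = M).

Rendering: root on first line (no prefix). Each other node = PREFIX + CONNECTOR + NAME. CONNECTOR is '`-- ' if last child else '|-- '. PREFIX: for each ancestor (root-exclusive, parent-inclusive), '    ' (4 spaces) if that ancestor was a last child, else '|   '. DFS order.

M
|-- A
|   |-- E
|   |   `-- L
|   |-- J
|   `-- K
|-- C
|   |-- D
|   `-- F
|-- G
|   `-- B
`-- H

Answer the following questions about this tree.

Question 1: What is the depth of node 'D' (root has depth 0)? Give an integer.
Path from root to D: M -> C -> D
Depth = number of edges = 2

Answer: 2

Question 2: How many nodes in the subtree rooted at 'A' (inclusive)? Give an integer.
Answer: 5

Derivation:
Subtree rooted at A contains: A, E, J, K, L
Count = 5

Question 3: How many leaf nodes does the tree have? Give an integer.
Answer: 7

Derivation:
Leaves (nodes with no children): B, D, F, H, J, K, L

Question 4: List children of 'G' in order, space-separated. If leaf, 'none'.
Node G's children (from adjacency): B

Answer: B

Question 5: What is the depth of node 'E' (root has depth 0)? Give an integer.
Answer: 2

Derivation:
Path from root to E: M -> A -> E
Depth = number of edges = 2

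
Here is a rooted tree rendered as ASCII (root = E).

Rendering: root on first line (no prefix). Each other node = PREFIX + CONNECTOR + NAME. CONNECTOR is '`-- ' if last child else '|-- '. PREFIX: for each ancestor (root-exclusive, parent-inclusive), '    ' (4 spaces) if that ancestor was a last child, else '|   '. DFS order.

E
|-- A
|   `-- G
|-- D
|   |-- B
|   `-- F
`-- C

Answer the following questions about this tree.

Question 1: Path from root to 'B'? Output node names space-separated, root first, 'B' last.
Walk down from root: E -> D -> B

Answer: E D B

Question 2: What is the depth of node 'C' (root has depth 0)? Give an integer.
Path from root to C: E -> C
Depth = number of edges = 1

Answer: 1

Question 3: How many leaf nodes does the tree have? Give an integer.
Answer: 4

Derivation:
Leaves (nodes with no children): B, C, F, G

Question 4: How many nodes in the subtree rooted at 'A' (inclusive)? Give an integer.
Answer: 2

Derivation:
Subtree rooted at A contains: A, G
Count = 2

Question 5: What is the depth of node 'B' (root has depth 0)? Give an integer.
Path from root to B: E -> D -> B
Depth = number of edges = 2

Answer: 2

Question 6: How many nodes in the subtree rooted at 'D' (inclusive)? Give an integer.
Answer: 3

Derivation:
Subtree rooted at D contains: B, D, F
Count = 3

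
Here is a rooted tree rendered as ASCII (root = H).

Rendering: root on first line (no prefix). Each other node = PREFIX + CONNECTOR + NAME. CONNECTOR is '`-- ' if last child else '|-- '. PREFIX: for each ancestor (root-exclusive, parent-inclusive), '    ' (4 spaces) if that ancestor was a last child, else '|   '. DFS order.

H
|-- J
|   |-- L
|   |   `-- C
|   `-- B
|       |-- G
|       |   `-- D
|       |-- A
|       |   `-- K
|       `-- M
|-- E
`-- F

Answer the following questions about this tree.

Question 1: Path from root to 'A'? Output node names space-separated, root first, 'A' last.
Answer: H J B A

Derivation:
Walk down from root: H -> J -> B -> A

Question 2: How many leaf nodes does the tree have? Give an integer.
Answer: 6

Derivation:
Leaves (nodes with no children): C, D, E, F, K, M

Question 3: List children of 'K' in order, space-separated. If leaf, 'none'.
Answer: none

Derivation:
Node K's children (from adjacency): (leaf)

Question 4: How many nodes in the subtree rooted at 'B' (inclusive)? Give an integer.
Answer: 6

Derivation:
Subtree rooted at B contains: A, B, D, G, K, M
Count = 6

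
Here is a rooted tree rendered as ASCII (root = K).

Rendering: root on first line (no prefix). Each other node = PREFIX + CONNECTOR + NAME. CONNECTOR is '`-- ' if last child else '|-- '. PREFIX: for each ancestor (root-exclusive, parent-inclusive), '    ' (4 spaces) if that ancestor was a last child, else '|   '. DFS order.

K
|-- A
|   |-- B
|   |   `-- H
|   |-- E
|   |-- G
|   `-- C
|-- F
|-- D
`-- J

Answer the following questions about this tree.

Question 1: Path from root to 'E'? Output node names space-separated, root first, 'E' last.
Answer: K A E

Derivation:
Walk down from root: K -> A -> E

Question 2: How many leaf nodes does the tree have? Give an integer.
Answer: 7

Derivation:
Leaves (nodes with no children): C, D, E, F, G, H, J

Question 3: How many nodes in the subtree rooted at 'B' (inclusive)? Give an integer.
Subtree rooted at B contains: B, H
Count = 2

Answer: 2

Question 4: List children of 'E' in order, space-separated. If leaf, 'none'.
Node E's children (from adjacency): (leaf)

Answer: none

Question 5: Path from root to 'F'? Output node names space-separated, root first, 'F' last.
Answer: K F

Derivation:
Walk down from root: K -> F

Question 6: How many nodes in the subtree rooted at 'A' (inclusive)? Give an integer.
Answer: 6

Derivation:
Subtree rooted at A contains: A, B, C, E, G, H
Count = 6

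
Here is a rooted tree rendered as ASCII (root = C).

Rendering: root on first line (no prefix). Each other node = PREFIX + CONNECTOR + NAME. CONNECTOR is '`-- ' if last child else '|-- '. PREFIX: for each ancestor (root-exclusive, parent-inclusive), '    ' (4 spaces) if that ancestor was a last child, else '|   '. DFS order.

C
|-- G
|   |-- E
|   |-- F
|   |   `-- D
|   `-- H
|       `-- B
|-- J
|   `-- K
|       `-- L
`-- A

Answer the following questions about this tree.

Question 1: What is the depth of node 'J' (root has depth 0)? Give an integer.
Answer: 1

Derivation:
Path from root to J: C -> J
Depth = number of edges = 1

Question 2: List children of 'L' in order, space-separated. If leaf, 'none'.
Answer: none

Derivation:
Node L's children (from adjacency): (leaf)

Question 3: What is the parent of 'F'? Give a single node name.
Scan adjacency: F appears as child of G

Answer: G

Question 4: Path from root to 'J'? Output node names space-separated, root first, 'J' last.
Walk down from root: C -> J

Answer: C J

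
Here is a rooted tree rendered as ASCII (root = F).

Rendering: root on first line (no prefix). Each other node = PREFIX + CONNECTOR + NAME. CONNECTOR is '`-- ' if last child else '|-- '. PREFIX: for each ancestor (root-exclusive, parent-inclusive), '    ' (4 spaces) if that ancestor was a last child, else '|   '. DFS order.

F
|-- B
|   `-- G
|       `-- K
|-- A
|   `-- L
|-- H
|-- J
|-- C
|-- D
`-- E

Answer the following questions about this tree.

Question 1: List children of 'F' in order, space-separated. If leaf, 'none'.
Node F's children (from adjacency): B, A, H, J, C, D, E

Answer: B A H J C D E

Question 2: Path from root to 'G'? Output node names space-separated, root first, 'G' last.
Walk down from root: F -> B -> G

Answer: F B G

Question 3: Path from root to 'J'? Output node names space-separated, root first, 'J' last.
Answer: F J

Derivation:
Walk down from root: F -> J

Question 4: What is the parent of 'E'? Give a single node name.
Scan adjacency: E appears as child of F

Answer: F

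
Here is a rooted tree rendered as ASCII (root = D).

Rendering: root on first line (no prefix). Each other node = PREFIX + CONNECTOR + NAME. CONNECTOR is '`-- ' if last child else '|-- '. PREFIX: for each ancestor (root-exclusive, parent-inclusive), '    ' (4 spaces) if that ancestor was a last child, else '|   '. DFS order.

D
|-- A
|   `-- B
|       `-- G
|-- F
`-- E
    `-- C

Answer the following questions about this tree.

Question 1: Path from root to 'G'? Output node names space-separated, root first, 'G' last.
Walk down from root: D -> A -> B -> G

Answer: D A B G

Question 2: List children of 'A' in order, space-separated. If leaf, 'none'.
Node A's children (from adjacency): B

Answer: B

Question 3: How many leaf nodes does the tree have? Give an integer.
Leaves (nodes with no children): C, F, G

Answer: 3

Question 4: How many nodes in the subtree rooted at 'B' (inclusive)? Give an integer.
Subtree rooted at B contains: B, G
Count = 2

Answer: 2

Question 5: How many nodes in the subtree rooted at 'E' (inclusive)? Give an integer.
Answer: 2

Derivation:
Subtree rooted at E contains: C, E
Count = 2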